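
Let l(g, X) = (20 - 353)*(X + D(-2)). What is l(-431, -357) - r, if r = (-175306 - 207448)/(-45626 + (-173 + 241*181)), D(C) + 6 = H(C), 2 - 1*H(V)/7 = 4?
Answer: 136522772/1089 ≈ 1.2537e+5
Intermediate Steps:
H(V) = -14 (H(V) = 14 - 7*4 = 14 - 28 = -14)
D(C) = -20 (D(C) = -6 - 14 = -20)
l(g, X) = 6660 - 333*X (l(g, X) = (20 - 353)*(X - 20) = -333*(-20 + X) = 6660 - 333*X)
r = 191377/1089 (r = -382754/(-45626 + (-173 + 43621)) = -382754/(-45626 + 43448) = -382754/(-2178) = -382754*(-1/2178) = 191377/1089 ≈ 175.74)
l(-431, -357) - r = (6660 - 333*(-357)) - 1*191377/1089 = (6660 + 118881) - 191377/1089 = 125541 - 191377/1089 = 136522772/1089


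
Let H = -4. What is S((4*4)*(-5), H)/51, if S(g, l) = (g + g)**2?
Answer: 25600/51 ≈ 501.96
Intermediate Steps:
S(g, l) = 4*g**2 (S(g, l) = (2*g)**2 = 4*g**2)
S((4*4)*(-5), H)/51 = (4*((4*4)*(-5))**2)/51 = (4*(16*(-5))**2)/51 = (4*(-80)**2)/51 = (4*6400)/51 = (1/51)*25600 = 25600/51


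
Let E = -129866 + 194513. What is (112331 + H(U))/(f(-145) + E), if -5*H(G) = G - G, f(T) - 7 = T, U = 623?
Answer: 112331/64509 ≈ 1.7413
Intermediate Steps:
f(T) = 7 + T
H(G) = 0 (H(G) = -(G - G)/5 = -⅕*0 = 0)
E = 64647
(112331 + H(U))/(f(-145) + E) = (112331 + 0)/((7 - 145) + 64647) = 112331/(-138 + 64647) = 112331/64509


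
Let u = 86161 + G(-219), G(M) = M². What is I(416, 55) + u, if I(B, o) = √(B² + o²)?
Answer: 134122 + √176081 ≈ 1.3454e+5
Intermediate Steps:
u = 134122 (u = 86161 + (-219)² = 86161 + 47961 = 134122)
I(416, 55) + u = √(416² + 55²) + 134122 = √(173056 + 3025) + 134122 = √176081 + 134122 = 134122 + √176081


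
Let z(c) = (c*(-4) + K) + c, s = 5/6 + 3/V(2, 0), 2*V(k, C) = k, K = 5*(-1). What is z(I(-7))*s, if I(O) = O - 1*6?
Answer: 391/3 ≈ 130.33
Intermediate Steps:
K = -5
V(k, C) = k/2
I(O) = -6 + O (I(O) = O - 6 = -6 + O)
s = 23/6 (s = 5/6 + 3/(((1/2)*2)) = 5*(1/6) + 3/1 = 5/6 + 3*1 = 5/6 + 3 = 23/6 ≈ 3.8333)
z(c) = -5 - 3*c (z(c) = (c*(-4) - 5) + c = (-4*c - 5) + c = (-5 - 4*c) + c = -5 - 3*c)
z(I(-7))*s = (-5 - 3*(-6 - 7))*(23/6) = (-5 - 3*(-13))*(23/6) = (-5 + 39)*(23/6) = 34*(23/6) = 391/3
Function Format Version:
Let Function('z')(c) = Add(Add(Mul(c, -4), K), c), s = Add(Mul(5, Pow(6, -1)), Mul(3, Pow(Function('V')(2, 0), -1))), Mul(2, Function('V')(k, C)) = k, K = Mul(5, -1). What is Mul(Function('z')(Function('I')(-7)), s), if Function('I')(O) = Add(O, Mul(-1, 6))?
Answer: Rational(391, 3) ≈ 130.33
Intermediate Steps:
K = -5
Function('V')(k, C) = Mul(Rational(1, 2), k)
Function('I')(O) = Add(-6, O) (Function('I')(O) = Add(O, -6) = Add(-6, O))
s = Rational(23, 6) (s = Add(Mul(5, Pow(6, -1)), Mul(3, Pow(Mul(Rational(1, 2), 2), -1))) = Add(Mul(5, Rational(1, 6)), Mul(3, Pow(1, -1))) = Add(Rational(5, 6), Mul(3, 1)) = Add(Rational(5, 6), 3) = Rational(23, 6) ≈ 3.8333)
Function('z')(c) = Add(-5, Mul(-3, c)) (Function('z')(c) = Add(Add(Mul(c, -4), -5), c) = Add(Add(Mul(-4, c), -5), c) = Add(Add(-5, Mul(-4, c)), c) = Add(-5, Mul(-3, c)))
Mul(Function('z')(Function('I')(-7)), s) = Mul(Add(-5, Mul(-3, Add(-6, -7))), Rational(23, 6)) = Mul(Add(-5, Mul(-3, -13)), Rational(23, 6)) = Mul(Add(-5, 39), Rational(23, 6)) = Mul(34, Rational(23, 6)) = Rational(391, 3)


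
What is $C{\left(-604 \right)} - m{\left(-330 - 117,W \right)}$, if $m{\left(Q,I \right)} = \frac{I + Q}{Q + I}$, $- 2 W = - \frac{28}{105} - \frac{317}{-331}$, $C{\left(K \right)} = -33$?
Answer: $-34$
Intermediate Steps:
$W = - \frac{3431}{9930}$ ($W = - \frac{- \frac{28}{105} - \frac{317}{-331}}{2} = - \frac{\left(-28\right) \frac{1}{105} - - \frac{317}{331}}{2} = - \frac{- \frac{4}{15} + \frac{317}{331}}{2} = \left(- \frac{1}{2}\right) \frac{3431}{4965} = - \frac{3431}{9930} \approx -0.34552$)
$m{\left(Q,I \right)} = 1$ ($m{\left(Q,I \right)} = \frac{I + Q}{I + Q} = 1$)
$C{\left(-604 \right)} - m{\left(-330 - 117,W \right)} = -33 - 1 = -34$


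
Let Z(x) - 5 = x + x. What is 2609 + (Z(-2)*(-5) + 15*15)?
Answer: 2829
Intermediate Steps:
Z(x) = 5 + 2*x (Z(x) = 5 + (x + x) = 5 + 2*x)
2609 + (Z(-2)*(-5) + 15*15) = 2609 + ((5 + 2*(-2))*(-5) + 15*15) = 2609 + ((5 - 4)*(-5) + 225) = 2609 + (1*(-5) + 225) = 2609 + (-5 + 225) = 2609 + 220 = 2829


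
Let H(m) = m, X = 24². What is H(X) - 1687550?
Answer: -1686974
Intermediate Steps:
X = 576
H(X) - 1687550 = 576 - 1687550 = -1686974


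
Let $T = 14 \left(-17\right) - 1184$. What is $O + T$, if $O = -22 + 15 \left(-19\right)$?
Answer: $-1729$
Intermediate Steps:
$O = -307$ ($O = -22 - 285 = -307$)
$T = -1422$ ($T = -238 - 1184 = -1422$)
$O + T = -307 - 1422 = -1729$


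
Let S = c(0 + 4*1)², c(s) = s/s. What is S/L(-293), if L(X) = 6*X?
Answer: -1/1758 ≈ -0.00056883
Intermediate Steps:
c(s) = 1
S = 1 (S = 1² = 1)
S/L(-293) = 1/(6*(-293)) = 1/(-1758) = 1*(-1/1758) = -1/1758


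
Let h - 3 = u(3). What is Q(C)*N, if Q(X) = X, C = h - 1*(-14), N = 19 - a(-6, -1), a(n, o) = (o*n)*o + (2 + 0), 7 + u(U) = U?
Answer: 299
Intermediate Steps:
u(U) = -7 + U
h = -1 (h = 3 + (-7 + 3) = 3 - 4 = -1)
a(n, o) = 2 + n*o² (a(n, o) = (n*o)*o + 2 = n*o² + 2 = 2 + n*o²)
N = 23 (N = 19 - (2 - 6*(-1)²) = 19 - (2 - 6*1) = 19 - (2 - 6) = 19 - 1*(-4) = 19 + 4 = 23)
C = 13 (C = -1 - 1*(-14) = -1 + 14 = 13)
Q(C)*N = 13*23 = 299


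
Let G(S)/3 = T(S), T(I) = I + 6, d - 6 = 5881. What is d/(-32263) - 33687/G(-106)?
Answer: 51670361/460900 ≈ 112.11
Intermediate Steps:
d = 5887 (d = 6 + 5881 = 5887)
T(I) = 6 + I
G(S) = 18 + 3*S (G(S) = 3*(6 + S) = 18 + 3*S)
d/(-32263) - 33687/G(-106) = 5887/(-32263) - 33687/(18 + 3*(-106)) = 5887*(-1/32263) - 33687/(18 - 318) = -841/4609 - 33687/(-300) = -841/4609 - 33687*(-1/300) = -841/4609 + 11229/100 = 51670361/460900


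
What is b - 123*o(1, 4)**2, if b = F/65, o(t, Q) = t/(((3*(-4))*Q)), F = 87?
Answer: 64151/49920 ≈ 1.2851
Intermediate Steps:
o(t, Q) = -t/(12*Q) (o(t, Q) = t/((-12*Q)) = t*(-1/(12*Q)) = -t/(12*Q))
b = 87/65 ≈ 1.3385
b - 123*o(1, 4)**2 = 87/65 - 123*(-1/12*1/4)**2 = 87/65 - 123*(-1/12*1*1/4)**2 = 87/65 - 123*(-1/48)**2 = 87/65 - 123*1/2304 = 87/65 - 41/768 = 64151/49920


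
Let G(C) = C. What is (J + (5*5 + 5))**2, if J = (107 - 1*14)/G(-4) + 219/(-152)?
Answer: 651249/23104 ≈ 28.188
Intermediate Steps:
J = -3753/152 (J = (107 - 1*14)/(-4) + 219/(-152) = (107 - 14)*(-1/4) + 219*(-1/152) = 93*(-1/4) - 219/152 = -93/4 - 219/152 = -3753/152 ≈ -24.691)
(J + (5*5 + 5))**2 = (-3753/152 + (5*5 + 5))**2 = (-3753/152 + (25 + 5))**2 = (-3753/152 + 30)**2 = (807/152)**2 = 651249/23104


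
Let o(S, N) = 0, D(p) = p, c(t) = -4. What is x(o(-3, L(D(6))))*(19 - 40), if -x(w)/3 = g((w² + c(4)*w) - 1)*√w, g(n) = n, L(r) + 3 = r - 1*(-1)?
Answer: 0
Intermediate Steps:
L(r) = -2 + r (L(r) = -3 + (r - 1*(-1)) = -3 + (r + 1) = -3 + (1 + r) = -2 + r)
x(w) = -3*√w*(-1 + w² - 4*w) (x(w) = -3*((w² - 4*w) - 1)*√w = -3*(-1 + w² - 4*w)*√w = -3*√w*(-1 + w² - 4*w))
x(o(-3, L(D(6))))*(19 - 40) = (3*√0*(1 - 1*0² + 4*0))*(19 - 40) = (3*0*(1 - 1*0 + 0))*(-21) = (3*0*(1 + 0 + 0))*(-21) = (3*0*1)*(-21) = 0*(-21) = 0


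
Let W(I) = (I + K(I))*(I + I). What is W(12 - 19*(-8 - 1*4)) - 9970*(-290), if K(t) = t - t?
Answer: 3006500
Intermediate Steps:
K(t) = 0
W(I) = 2*I² (W(I) = (I + 0)*(I + I) = I*(2*I) = 2*I²)
W(12 - 19*(-8 - 1*4)) - 9970*(-290) = 2*(12 - 19*(-8 - 1*4))² - 9970*(-290) = 2*(12 - 19*(-8 - 4))² + 2891300 = 2*(12 - 19*(-12))² + 2891300 = 2*(12 + 228)² + 2891300 = 2*240² + 2891300 = 2*57600 + 2891300 = 115200 + 2891300 = 3006500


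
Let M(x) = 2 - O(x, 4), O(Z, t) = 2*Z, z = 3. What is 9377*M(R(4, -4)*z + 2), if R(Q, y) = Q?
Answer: -243802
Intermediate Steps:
M(x) = 2 - 2*x
9377*M(R(4, -4)*z + 2) = 9377*(2 - 2*(4*3 + 2)) = 9377*(2 - 2*(12 + 2)) = 9377*(2 - 2*14) = 9377*(2 - 28) = 9377*(-26) = -243802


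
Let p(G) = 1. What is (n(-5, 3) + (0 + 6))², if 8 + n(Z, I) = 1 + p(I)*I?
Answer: 4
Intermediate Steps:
n(Z, I) = -7 + I (n(Z, I) = -8 + (1 + 1*I) = -8 + (1 + I) = -7 + I)
(n(-5, 3) + (0 + 6))² = ((-7 + 3) + (0 + 6))² = (-4 + 6)² = 2² = 4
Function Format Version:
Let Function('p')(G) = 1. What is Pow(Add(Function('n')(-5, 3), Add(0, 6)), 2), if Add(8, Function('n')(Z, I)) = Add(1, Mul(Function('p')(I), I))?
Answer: 4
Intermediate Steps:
Function('n')(Z, I) = Add(-7, I) (Function('n')(Z, I) = Add(-8, Add(1, Mul(1, I))) = Add(-8, Add(1, I)) = Add(-7, I))
Pow(Add(Function('n')(-5, 3), Add(0, 6)), 2) = Pow(Add(Add(-7, 3), Add(0, 6)), 2) = Pow(Add(-4, 6), 2) = Pow(2, 2) = 4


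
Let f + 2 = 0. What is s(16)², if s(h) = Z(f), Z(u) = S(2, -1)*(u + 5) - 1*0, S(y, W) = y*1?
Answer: 36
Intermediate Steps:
S(y, W) = y
f = -2 (f = -2 + 0 = -2)
Z(u) = 10 + 2*u (Z(u) = 2*(u + 5) - 1*0 = 2*(5 + u) + 0 = (10 + 2*u) + 0 = 10 + 2*u)
s(h) = 6 (s(h) = 10 + 2*(-2) = 10 - 4 = 6)
s(16)² = 6² = 36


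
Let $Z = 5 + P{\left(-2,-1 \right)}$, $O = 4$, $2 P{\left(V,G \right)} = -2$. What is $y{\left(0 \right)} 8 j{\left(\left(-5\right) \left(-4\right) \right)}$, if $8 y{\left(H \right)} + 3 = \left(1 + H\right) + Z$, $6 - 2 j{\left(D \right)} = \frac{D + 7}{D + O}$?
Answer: $\frac{39}{8} \approx 4.875$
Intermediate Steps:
$P{\left(V,G \right)} = -1$ ($P{\left(V,G \right)} = \frac{1}{2} \left(-2\right) = -1$)
$Z = 4$ ($Z = 5 - 1 = 4$)
$j{\left(D \right)} = 3 - \frac{7 + D}{2 \left(4 + D\right)}$ ($j{\left(D \right)} = 3 - \frac{\left(D + 7\right) \frac{1}{D + 4}}{2} = 3 - \frac{\left(7 + D\right) \frac{1}{4 + D}}{2} = 3 - \frac{\frac{1}{4 + D} \left(7 + D\right)}{2} = 3 - \frac{7 + D}{2 \left(4 + D\right)}$)
$y{\left(H \right)} = \frac{1}{4} + \frac{H}{8}$ ($y{\left(H \right)} = - \frac{3}{8} + \frac{\left(1 + H\right) + 4}{8} = - \frac{3}{8} + \frac{5 + H}{8} = - \frac{3}{8} + \left(\frac{5}{8} + \frac{H}{8}\right) = \frac{1}{4} + \frac{H}{8}$)
$y{\left(0 \right)} 8 j{\left(\left(-5\right) \left(-4\right) \right)} = \left(\frac{1}{4} + \frac{1}{8} \cdot 0\right) 8 \frac{17 + 5 \left(\left(-5\right) \left(-4\right)\right)}{2 \left(4 - -20\right)} = \left(\frac{1}{4} + 0\right) 8 \frac{17 + 5 \cdot 20}{2 \left(4 + 20\right)} = \frac{1}{4} \cdot 8 \frac{17 + 100}{2 \cdot 24} = 2 \cdot \frac{1}{2} \cdot \frac{1}{24} \cdot 117 = 2 \cdot \frac{39}{16} = \frac{39}{8}$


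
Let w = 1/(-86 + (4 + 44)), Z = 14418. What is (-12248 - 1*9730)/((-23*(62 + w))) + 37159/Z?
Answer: 4684703929/260316990 ≈ 17.996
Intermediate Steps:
w = -1/38 (w = 1/(-86 + 48) = 1/(-38) = -1/38 ≈ -0.026316)
(-12248 - 1*9730)/((-23*(62 + w))) + 37159/Z = (-12248 - 1*9730)/((-23*(62 - 1/38))) + 37159/14418 = (-12248 - 9730)/((-23*2355/38)) + 37159*(1/14418) = -21978/(-54165/38) + 37159/14418 = -21978*(-38/54165) + 37159/14418 = 278388/18055 + 37159/14418 = 4684703929/260316990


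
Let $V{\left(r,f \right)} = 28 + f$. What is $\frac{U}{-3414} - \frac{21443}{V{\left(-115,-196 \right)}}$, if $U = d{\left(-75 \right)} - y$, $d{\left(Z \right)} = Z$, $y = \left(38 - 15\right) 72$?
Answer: $\frac{12249535}{95592} \approx 128.14$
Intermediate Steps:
$y = 1656$ ($y = 23 \cdot 72 = 1656$)
$U = -1731$ ($U = -75 - 1656 = -1731$)
$\frac{U}{-3414} - \frac{21443}{V{\left(-115,-196 \right)}} = - \frac{1731}{-3414} - \frac{21443}{28 - 196} = \left(-1731\right) \left(- \frac{1}{3414}\right) - \frac{21443}{-168} = \frac{577}{1138} - - \frac{21443}{168} = \frac{577}{1138} + \frac{21443}{168} = \frac{12249535}{95592}$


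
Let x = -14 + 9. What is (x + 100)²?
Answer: 9025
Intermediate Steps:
x = -5
(x + 100)² = (-5 + 100)² = 95² = 9025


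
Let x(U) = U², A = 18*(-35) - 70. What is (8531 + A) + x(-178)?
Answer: 39515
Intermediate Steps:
A = -700 (A = -630 - 70 = -700)
(8531 + A) + x(-178) = (8531 - 700) + (-178)² = 7831 + 31684 = 39515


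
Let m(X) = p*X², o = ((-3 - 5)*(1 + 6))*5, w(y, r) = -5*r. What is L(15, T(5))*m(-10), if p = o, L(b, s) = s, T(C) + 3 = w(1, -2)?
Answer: -196000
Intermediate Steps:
T(C) = 7 (T(C) = -3 - 5*(-2) = -3 + 10 = 7)
o = -280 (o = -8*7*5 = -56*5 = -280)
p = -280
m(X) = -280*X²
L(15, T(5))*m(-10) = 7*(-280*(-10)²) = 7*(-280*100) = 7*(-28000) = -196000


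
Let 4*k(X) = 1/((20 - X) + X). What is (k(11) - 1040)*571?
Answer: -47506629/80 ≈ -5.9383e+5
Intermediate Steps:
k(X) = 1/80 (k(X) = 1/(4*((20 - X) + X)) = (1/4)/20 = (1/4)*(1/20) = 1/80)
(k(11) - 1040)*571 = (1/80 - 1040)*571 = -83199/80*571 = -47506629/80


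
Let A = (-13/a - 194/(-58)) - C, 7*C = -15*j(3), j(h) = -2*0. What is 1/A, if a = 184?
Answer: 5336/17471 ≈ 0.30542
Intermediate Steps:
j(h) = 0
C = 0 (C = (-15*0)/7 = (⅐)*0 = 0)
A = 17471/5336 (A = (-13/184 - 194/(-58)) - 1*0 = (-13*1/184 - 194*(-1/58)) + 0 = (-13/184 + 97/29) + 0 = 17471/5336 + 0 = 17471/5336 ≈ 3.2742)
1/A = 1/(17471/5336) = 5336/17471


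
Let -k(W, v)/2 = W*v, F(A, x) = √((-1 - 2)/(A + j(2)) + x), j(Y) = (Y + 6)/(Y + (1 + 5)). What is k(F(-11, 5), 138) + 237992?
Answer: 237992 - 138*√530/5 ≈ 2.3736e+5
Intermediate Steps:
j(Y) = 1 (j(Y) = (6 + Y)/(Y + 6) = (6 + Y)/(6 + Y) = 1)
F(A, x) = √(x - 3/(1 + A)) (F(A, x) = √((-1 - 2)/(A + 1) + x) = √(-3/(1 + A) + x) = √(x - 3/(1 + A)))
k(W, v) = -2*W*v
k(F(-11, 5), 138) + 237992 = -2*√((-3 + 5*(1 - 11))/(1 - 11))*138 + 237992 = -2*√((-3 + 5*(-10))/(-10))*138 + 237992 = -2*√(-(-3 - 50)/10)*138 + 237992 = -2*√(-⅒*(-53))*138 + 237992 = -2*√(53/10)*138 + 237992 = -2*√530/10*138 + 237992 = -138*√530/5 + 237992 = 237992 - 138*√530/5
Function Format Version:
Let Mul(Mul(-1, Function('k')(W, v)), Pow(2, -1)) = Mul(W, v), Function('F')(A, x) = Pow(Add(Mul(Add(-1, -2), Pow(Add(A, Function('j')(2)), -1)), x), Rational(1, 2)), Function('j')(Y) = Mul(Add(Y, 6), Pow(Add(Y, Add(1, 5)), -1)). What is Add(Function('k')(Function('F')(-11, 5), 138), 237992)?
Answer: Add(237992, Mul(Rational(-138, 5), Pow(530, Rational(1, 2)))) ≈ 2.3736e+5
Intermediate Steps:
Function('j')(Y) = 1 (Function('j')(Y) = Mul(Add(6, Y), Pow(Add(Y, 6), -1)) = Mul(Add(6, Y), Pow(Add(6, Y), -1)) = 1)
Function('F')(A, x) = Pow(Add(x, Mul(-3, Pow(Add(1, A), -1))), Rational(1, 2)) (Function('F')(A, x) = Pow(Add(Mul(Add(-1, -2), Pow(Add(A, 1), -1)), x), Rational(1, 2)) = Pow(Add(Mul(-3, Pow(Add(1, A), -1)), x), Rational(1, 2)) = Pow(Add(x, Mul(-3, Pow(Add(1, A), -1))), Rational(1, 2)))
Function('k')(W, v) = Mul(-2, W, v) (Function('k')(W, v) = Mul(-2, Mul(W, v)) = Mul(-2, W, v))
Add(Function('k')(Function('F')(-11, 5), 138), 237992) = Add(Mul(-2, Pow(Mul(Pow(Add(1, -11), -1), Add(-3, Mul(5, Add(1, -11)))), Rational(1, 2)), 138), 237992) = Add(Mul(-2, Pow(Mul(Pow(-10, -1), Add(-3, Mul(5, -10))), Rational(1, 2)), 138), 237992) = Add(Mul(-2, Pow(Mul(Rational(-1, 10), Add(-3, -50)), Rational(1, 2)), 138), 237992) = Add(Mul(-2, Pow(Mul(Rational(-1, 10), -53), Rational(1, 2)), 138), 237992) = Add(Mul(-2, Pow(Rational(53, 10), Rational(1, 2)), 138), 237992) = Add(Mul(-2, Mul(Rational(1, 10), Pow(530, Rational(1, 2))), 138), 237992) = Add(Mul(Rational(-138, 5), Pow(530, Rational(1, 2))), 237992) = Add(237992, Mul(Rational(-138, 5), Pow(530, Rational(1, 2))))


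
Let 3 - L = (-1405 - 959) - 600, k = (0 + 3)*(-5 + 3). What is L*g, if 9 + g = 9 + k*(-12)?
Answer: 213624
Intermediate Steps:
k = -6 (k = 3*(-2) = -6)
g = 72 (g = -9 + (9 - 6*(-12)) = -9 + (9 + 72) = -9 + 81 = 72)
L = 2967 (L = 3 - ((-1405 - 959) - 600) = 3 - (-2364 - 600) = 3 - 1*(-2964) = 3 + 2964 = 2967)
L*g = 2967*72 = 213624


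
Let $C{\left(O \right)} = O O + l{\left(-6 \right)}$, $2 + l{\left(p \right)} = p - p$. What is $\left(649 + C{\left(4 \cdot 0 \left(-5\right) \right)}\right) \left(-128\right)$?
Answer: $-82816$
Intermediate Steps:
$l{\left(p \right)} = -2$ ($l{\left(p \right)} = -2 + \left(p - p\right) = -2 + 0 = -2$)
$C{\left(O \right)} = -2 + O^{2}$ ($C{\left(O \right)} = O O - 2 = O^{2} - 2 = -2 + O^{2}$)
$\left(649 + C{\left(4 \cdot 0 \left(-5\right) \right)}\right) \left(-128\right) = \left(649 - \left(2 - \left(4 \cdot 0 \left(-5\right)\right)^{2}\right)\right) \left(-128\right) = \left(649 - \left(2 - \left(0 \left(-5\right)\right)^{2}\right)\right) \left(-128\right) = \left(649 - \left(2 - 0^{2}\right)\right) \left(-128\right) = \left(649 + \left(-2 + 0\right)\right) \left(-128\right) = \left(649 - 2\right) \left(-128\right) = 647 \left(-128\right) = -82816$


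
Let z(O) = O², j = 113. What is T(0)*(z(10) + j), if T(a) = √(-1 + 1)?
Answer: 0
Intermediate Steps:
T(a) = 0 (T(a) = √0 = 0)
T(0)*(z(10) + j) = 0*(10² + 113) = 0*(100 + 113) = 0*213 = 0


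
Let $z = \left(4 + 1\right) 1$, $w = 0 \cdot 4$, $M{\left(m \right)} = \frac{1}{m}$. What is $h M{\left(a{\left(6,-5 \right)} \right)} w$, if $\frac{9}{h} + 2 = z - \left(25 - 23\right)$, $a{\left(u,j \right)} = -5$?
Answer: $0$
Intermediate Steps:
$w = 0$
$z = 5$ ($z = 5 \cdot 1 = 5$)
$h = 9$ ($h = \frac{9}{-2 + \left(5 - \left(25 - 23\right)\right)} = \frac{9}{-2 + \left(5 - 2\right)} = \frac{9}{-2 + 3} = \frac{9}{1} = 9 \cdot 1 = 9$)
$h M{\left(a{\left(6,-5 \right)} \right)} w = \frac{9}{-5} \cdot 0 = 9 \left(- \frac{1}{5}\right) 0 = \left(- \frac{9}{5}\right) 0 = 0$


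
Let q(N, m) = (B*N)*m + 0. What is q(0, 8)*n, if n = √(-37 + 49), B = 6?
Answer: 0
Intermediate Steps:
q(N, m) = 6*N*m (q(N, m) = (6*N)*m + 0 = 6*N*m + 0 = 6*N*m)
n = 2*√3 (n = √12 = 2*√3 ≈ 3.4641)
q(0, 8)*n = (6*0*8)*(2*√3) = 0*(2*√3) = 0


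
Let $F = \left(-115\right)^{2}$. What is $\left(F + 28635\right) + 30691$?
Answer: $72551$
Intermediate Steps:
$F = 13225$
$\left(F + 28635\right) + 30691 = \left(13225 + 28635\right) + 30691 = 41860 + 30691 = 72551$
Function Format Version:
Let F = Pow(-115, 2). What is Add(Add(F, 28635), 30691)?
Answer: 72551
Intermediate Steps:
F = 13225
Add(Add(F, 28635), 30691) = Add(Add(13225, 28635), 30691) = Add(41860, 30691) = 72551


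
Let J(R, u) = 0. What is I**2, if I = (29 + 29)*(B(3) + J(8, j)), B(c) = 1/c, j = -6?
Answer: 3364/9 ≈ 373.78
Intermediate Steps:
I = 58/3 (I = (29 + 29)*(1/3 + 0) = 58*(1/3 + 0) = 58*(1/3) = 58/3 ≈ 19.333)
I**2 = (58/3)**2 = 3364/9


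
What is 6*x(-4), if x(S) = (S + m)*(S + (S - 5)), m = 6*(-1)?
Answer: 780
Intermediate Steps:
m = -6
x(S) = (-6 + S)*(-5 + 2*S) (x(S) = (S - 6)*(S + (S - 5)) = (-6 + S)*(S + (-5 + S)) = (-6 + S)*(-5 + 2*S))
6*x(-4) = 6*(30 - 17*(-4) + 2*(-4)**2) = 6*(30 + 68 + 2*16) = 6*(30 + 68 + 32) = 6*130 = 780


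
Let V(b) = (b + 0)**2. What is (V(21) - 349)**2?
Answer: 8464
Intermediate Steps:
V(b) = b**2
(V(21) - 349)**2 = (21**2 - 349)**2 = (441 - 349)**2 = 92**2 = 8464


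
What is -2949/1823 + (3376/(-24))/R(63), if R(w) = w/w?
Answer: -778153/5469 ≈ -142.28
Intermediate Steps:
R(w) = 1
-2949/1823 + (3376/(-24))/R(63) = -2949/1823 + (3376/(-24))/1 = -2949*1/1823 + (3376*(-1/24))*1 = -2949/1823 - 422/3*1 = -2949/1823 - 422/3 = -778153/5469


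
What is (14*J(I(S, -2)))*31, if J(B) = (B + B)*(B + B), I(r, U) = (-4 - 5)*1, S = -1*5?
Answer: 140616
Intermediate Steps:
S = -5
I(r, U) = -9 (I(r, U) = -9*1 = -9)
J(B) = 4*B² (J(B) = (2*B)*(2*B) = 4*B²)
(14*J(I(S, -2)))*31 = (14*(4*(-9)²))*31 = (14*(4*81))*31 = (14*324)*31 = 4536*31 = 140616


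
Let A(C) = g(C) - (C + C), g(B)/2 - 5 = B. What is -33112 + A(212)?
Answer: -33102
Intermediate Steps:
g(B) = 10 + 2*B
A(C) = 10 (A(C) = (10 + 2*C) - (C + C) = (10 + 2*C) - 2*C = 10)
-33112 + A(212) = -33112 + 10 = -33102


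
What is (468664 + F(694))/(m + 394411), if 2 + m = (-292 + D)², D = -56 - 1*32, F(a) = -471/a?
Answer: 325252345/373933446 ≈ 0.86981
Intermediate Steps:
D = -88 (D = -56 - 32 = -88)
m = 144398 (m = -2 + (-292 - 88)² = -2 + (-380)² = -2 + 144400 = 144398)
(468664 + F(694))/(m + 394411) = (468664 - 471/694)/(144398 + 394411) = (468664 - 471*1/694)/538809 = (468664 - 471/694)*(1/538809) = (325252345/694)*(1/538809) = 325252345/373933446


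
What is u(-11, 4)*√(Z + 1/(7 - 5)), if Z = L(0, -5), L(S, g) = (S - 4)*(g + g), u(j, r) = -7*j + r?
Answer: 729*√2/2 ≈ 515.48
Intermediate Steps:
u(j, r) = r - 7*j
L(S, g) = 2*g*(-4 + S) (L(S, g) = (-4 + S)*(2*g) = 2*g*(-4 + S))
Z = 40 (Z = 2*(-5)*(-4 + 0) = 2*(-5)*(-4) = 40)
u(-11, 4)*√(Z + 1/(7 - 5)) = (4 - 7*(-11))*√(40 + 1/(7 - 5)) = (4 + 77)*√(40 + 1/2) = 81*√(40 + ½) = 81*√(81/2) = 81*(9*√2/2) = 729*√2/2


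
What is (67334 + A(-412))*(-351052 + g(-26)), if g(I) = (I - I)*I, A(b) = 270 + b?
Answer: -23587885984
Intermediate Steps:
g(I) = 0 (g(I) = 0*I = 0)
(67334 + A(-412))*(-351052 + g(-26)) = (67334 + (270 - 412))*(-351052 + 0) = (67334 - 142)*(-351052) = 67192*(-351052) = -23587885984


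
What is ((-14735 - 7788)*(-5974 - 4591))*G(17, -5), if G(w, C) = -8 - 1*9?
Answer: -4045243415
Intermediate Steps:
G(w, C) = -17 (G(w, C) = -8 - 9 = -17)
((-14735 - 7788)*(-5974 - 4591))*G(17, -5) = ((-14735 - 7788)*(-5974 - 4591))*(-17) = -22523*(-10565)*(-17) = 237955495*(-17) = -4045243415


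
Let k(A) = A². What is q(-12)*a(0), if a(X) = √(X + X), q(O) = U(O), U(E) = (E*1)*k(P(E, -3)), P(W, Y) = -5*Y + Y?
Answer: 0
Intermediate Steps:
P(W, Y) = -4*Y
U(E) = 144*E (U(E) = (E*1)*(-4*(-3))² = E*12² = E*144 = 144*E)
q(O) = 144*O
a(X) = √2*√X (a(X) = √(2*X) = √2*√X)
q(-12)*a(0) = (144*(-12))*(√2*√0) = -1728*√2*0 = -1728*0 = 0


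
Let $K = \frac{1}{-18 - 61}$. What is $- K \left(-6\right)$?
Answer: $- \frac{6}{79} \approx -0.075949$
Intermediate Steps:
$K = - \frac{1}{79}$ ($K = \frac{1}{-18 - 61} = \frac{1}{-79} = - \frac{1}{79} \approx -0.012658$)
$- K \left(-6\right) = - \frac{\left(-1\right) \left(-6\right)}{79} = \left(-1\right) \frac{6}{79} = - \frac{6}{79}$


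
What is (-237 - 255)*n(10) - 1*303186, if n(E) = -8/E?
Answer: -1513962/5 ≈ -3.0279e+5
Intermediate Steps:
(-237 - 255)*n(10) - 1*303186 = (-237 - 255)*(-8/10) - 1*303186 = -(-3936)/10 - 303186 = -492*(-⅘) - 303186 = 1968/5 - 303186 = -1513962/5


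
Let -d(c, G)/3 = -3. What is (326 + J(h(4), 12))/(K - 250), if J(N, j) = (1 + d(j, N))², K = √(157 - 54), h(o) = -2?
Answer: -35500/20799 - 142*√103/20799 ≈ -1.7761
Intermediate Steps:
d(c, G) = 9 (d(c, G) = -3*(-3) = 9)
K = √103 ≈ 10.149
J(N, j) = 100 (J(N, j) = (1 + 9)² = 10² = 100)
(326 + J(h(4), 12))/(K - 250) = (326 + 100)/(√103 - 250) = 426/(-250 + √103)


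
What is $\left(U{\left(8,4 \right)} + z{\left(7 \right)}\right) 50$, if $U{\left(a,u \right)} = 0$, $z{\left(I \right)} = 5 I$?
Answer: $1750$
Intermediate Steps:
$\left(U{\left(8,4 \right)} + z{\left(7 \right)}\right) 50 = \left(0 + 5 \cdot 7\right) 50 = \left(0 + 35\right) 50 = 35 \cdot 50 = 1750$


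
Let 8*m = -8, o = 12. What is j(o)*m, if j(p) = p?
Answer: -12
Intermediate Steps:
m = -1 (m = (⅛)*(-8) = -1)
j(o)*m = 12*(-1) = -12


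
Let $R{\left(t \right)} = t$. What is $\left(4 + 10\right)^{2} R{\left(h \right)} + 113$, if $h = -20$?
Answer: $-3807$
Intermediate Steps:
$\left(4 + 10\right)^{2} R{\left(h \right)} + 113 = \left(4 + 10\right)^{2} \left(-20\right) + 113 = 14^{2} \left(-20\right) + 113 = 196 \left(-20\right) + 113 = -3920 + 113 = -3807$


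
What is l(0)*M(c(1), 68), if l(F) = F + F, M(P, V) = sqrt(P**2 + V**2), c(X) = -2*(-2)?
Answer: 0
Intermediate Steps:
c(X) = 4
l(F) = 2*F
l(0)*M(c(1), 68) = (2*0)*sqrt(4**2 + 68**2) = 0*sqrt(16 + 4624) = 0*sqrt(4640) = 0*(4*sqrt(290)) = 0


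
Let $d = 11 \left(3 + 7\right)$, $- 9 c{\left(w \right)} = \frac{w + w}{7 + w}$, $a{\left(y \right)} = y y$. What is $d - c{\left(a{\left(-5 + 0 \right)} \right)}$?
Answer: $\frac{15865}{144} \approx 110.17$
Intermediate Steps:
$a{\left(y \right)} = y^{2}$
$c{\left(w \right)} = - \frac{2 w}{9 \left(7 + w\right)}$ ($c{\left(w \right)} = - \frac{\left(w + w\right) \frac{1}{7 + w}}{9} = - \frac{2 w \frac{1}{7 + w}}{9} = - \frac{2 w}{9 \left(7 + w\right)}$)
$d = 110$ ($d = 11 \cdot 10 = 110$)
$d - c{\left(a{\left(-5 + 0 \right)} \right)} = 110 - - \frac{2 \left(-5 + 0\right)^{2}}{63 + 9 \left(-5 + 0\right)^{2}} = 110 - - \frac{2 \left(-5\right)^{2}}{63 + 9 \left(-5\right)^{2}} = 110 - \left(-2\right) 25 \frac{1}{63 + 9 \cdot 25} = 110 - \left(-2\right) 25 \frac{1}{63 + 225} = 110 - \left(-2\right) 25 \cdot \frac{1}{288} = 110 - - \frac{25}{144} = 110 + \frac{25}{144} = \frac{15865}{144}$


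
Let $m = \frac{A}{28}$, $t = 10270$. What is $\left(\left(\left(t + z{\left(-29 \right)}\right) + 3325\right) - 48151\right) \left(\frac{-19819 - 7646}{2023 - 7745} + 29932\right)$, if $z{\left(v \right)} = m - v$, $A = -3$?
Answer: $- \frac{165604239916071}{160216} \approx -1.0336 \cdot 10^{9}$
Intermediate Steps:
$m = - \frac{3}{28} \approx -0.10714$
$z{\left(v \right)} = - \frac{3}{28} - v$
$\left(\left(\left(t + z{\left(-29 \right)}\right) + 3325\right) - 48151\right) \left(\frac{-19819 - 7646}{2023 - 7745} + 29932\right) = \left(\left(\left(10270 - - \frac{809}{28}\right) + 3325\right) - 48151\right) \left(\frac{-19819 - 7646}{2023 - 7745} + 29932\right) = \left(\left(\left(10270 + \left(- \frac{3}{28} + 29\right)\right) + 3325\right) - 48151\right) \left(- \frac{27465}{-5722} + 29932\right) = \left(\left(\left(10270 + \frac{809}{28}\right) + 3325\right) - 48151\right) \left(\left(-27465\right) \left(- \frac{1}{5722}\right) + 29932\right) = \left(\left(\frac{288369}{28} + 3325\right) - 48151\right) \left(\frac{27465}{5722} + 29932\right) = \left(\frac{381469}{28} - 48151\right) \frac{171298369}{5722} = \left(- \frac{966759}{28}\right) \frac{171298369}{5722} = - \frac{165604239916071}{160216}$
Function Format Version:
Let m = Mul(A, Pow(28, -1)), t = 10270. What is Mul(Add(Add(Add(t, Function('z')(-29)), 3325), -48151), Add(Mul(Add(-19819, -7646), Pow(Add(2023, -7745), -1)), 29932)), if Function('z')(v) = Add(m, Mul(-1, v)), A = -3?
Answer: Rational(-165604239916071, 160216) ≈ -1.0336e+9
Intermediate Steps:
m = Rational(-3, 28) (m = Mul(-3, Pow(28, -1)) = Mul(-3, Rational(1, 28)) = Rational(-3, 28) ≈ -0.10714)
Function('z')(v) = Add(Rational(-3, 28), Mul(-1, v))
Mul(Add(Add(Add(t, Function('z')(-29)), 3325), -48151), Add(Mul(Add(-19819, -7646), Pow(Add(2023, -7745), -1)), 29932)) = Mul(Add(Add(Add(10270, Add(Rational(-3, 28), Mul(-1, -29))), 3325), -48151), Add(Mul(Add(-19819, -7646), Pow(Add(2023, -7745), -1)), 29932)) = Mul(Add(Add(Add(10270, Add(Rational(-3, 28), 29)), 3325), -48151), Add(Mul(-27465, Pow(-5722, -1)), 29932)) = Mul(Add(Add(Add(10270, Rational(809, 28)), 3325), -48151), Add(Mul(-27465, Rational(-1, 5722)), 29932)) = Mul(Add(Add(Rational(288369, 28), 3325), -48151), Add(Rational(27465, 5722), 29932)) = Mul(Add(Rational(381469, 28), -48151), Rational(171298369, 5722)) = Mul(Rational(-966759, 28), Rational(171298369, 5722)) = Rational(-165604239916071, 160216)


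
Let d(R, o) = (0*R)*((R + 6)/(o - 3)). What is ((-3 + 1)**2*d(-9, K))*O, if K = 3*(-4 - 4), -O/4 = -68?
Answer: 0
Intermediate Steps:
O = 272 (O = -4*(-68) = 272)
K = -24 (K = 3*(-8) = -24)
d(R, o) = 0 (d(R, o) = 0*((6 + R)/(-3 + o)) = 0)
((-3 + 1)**2*d(-9, K))*O = ((-3 + 1)**2*0)*272 = ((-2)**2*0)*272 = (4*0)*272 = 0*272 = 0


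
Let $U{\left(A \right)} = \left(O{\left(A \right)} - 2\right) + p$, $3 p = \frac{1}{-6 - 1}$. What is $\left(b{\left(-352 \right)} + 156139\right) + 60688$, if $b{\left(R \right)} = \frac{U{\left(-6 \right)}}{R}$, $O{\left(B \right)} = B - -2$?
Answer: $\frac{1602785311}{7392} \approx 2.1683 \cdot 10^{5}$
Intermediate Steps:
$p = - \frac{1}{21}$ ($p = \frac{1}{3 \left(-6 - 1\right)} = \frac{1}{3 \left(-7\right)} = \frac{1}{3} \left(- \frac{1}{7}\right) = - \frac{1}{21} \approx -0.047619$)
$O{\left(B \right)} = 2 + B$ ($O{\left(B \right)} = B + 2 = 2 + B$)
$U{\left(A \right)} = - \frac{1}{21} + A$ ($U{\left(A \right)} = \left(\left(2 + A\right) - 2\right) - \frac{1}{21} = A - \frac{1}{21} = - \frac{1}{21} + A$)
$b{\left(R \right)} = - \frac{127}{21 R}$ ($b{\left(R \right)} = \frac{- \frac{1}{21} - 6}{R} = - \frac{127}{21 R}$)
$\left(b{\left(-352 \right)} + 156139\right) + 60688 = \left(- \frac{127}{21 \left(-352\right)} + 156139\right) + 60688 = \left(\left(- \frac{127}{21}\right) \left(- \frac{1}{352}\right) + 156139\right) + 60688 = \left(\frac{127}{7392} + 156139\right) + 60688 = \frac{1154179615}{7392} + 60688 = \frac{1602785311}{7392}$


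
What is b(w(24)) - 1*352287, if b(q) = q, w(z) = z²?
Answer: -351711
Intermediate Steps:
b(w(24)) - 1*352287 = 24² - 1*352287 = 576 - 352287 = -351711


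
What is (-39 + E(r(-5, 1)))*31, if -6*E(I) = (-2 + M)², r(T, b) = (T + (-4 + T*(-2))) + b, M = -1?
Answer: -2511/2 ≈ -1255.5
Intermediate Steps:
r(T, b) = -4 + b - T (r(T, b) = (T + (-4 - 2*T)) + b = (-4 - T) + b = -4 + b - T)
E(I) = -3/2 (E(I) = -(-2 - 1)²/6 = -⅙*(-3)² = -⅙*9 = -3/2)
(-39 + E(r(-5, 1)))*31 = (-39 - 3/2)*31 = -81/2*31 = -2511/2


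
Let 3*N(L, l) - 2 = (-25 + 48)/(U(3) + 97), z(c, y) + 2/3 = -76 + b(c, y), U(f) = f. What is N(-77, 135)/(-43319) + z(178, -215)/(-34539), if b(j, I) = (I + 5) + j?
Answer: 1404497203/448858482300 ≈ 0.0031290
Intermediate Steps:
b(j, I) = 5 + I + j (b(j, I) = (5 + I) + j = 5 + I + j)
z(c, y) = -215/3 + c + y (z(c, y) = -⅔ + (-76 + (5 + y + c)) = -⅔ + (-76 + (5 + c + y)) = -⅔ + (-71 + c + y) = -215/3 + c + y)
N(L, l) = 223/300 (N(L, l) = ⅔ + ((-25 + 48)/(3 + 97))/3 = ⅔ + (23/100)/3 = ⅔ + (23*(1/100))/3 = ⅔ + (⅓)*(23/100) = ⅔ + 23/300 = 223/300)
N(-77, 135)/(-43319) + z(178, -215)/(-34539) = (223/300)/(-43319) + (-215/3 + 178 - 215)/(-34539) = (223/300)*(-1/43319) - 326/3*(-1/34539) = -223/12995700 + 326/103617 = 1404497203/448858482300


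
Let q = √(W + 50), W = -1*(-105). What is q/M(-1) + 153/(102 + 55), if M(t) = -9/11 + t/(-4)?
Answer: 153/157 - 44*√155/25 ≈ -20.937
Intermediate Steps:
M(t) = -9/11 - t/4 (M(t) = -9*1/11 + t*(-¼) = -9/11 - t/4)
W = 105
q = √155 (q = √(105 + 50) = √155 ≈ 12.450)
q/M(-1) + 153/(102 + 55) = √155/(-9/11 - ¼*(-1)) + 153/(102 + 55) = √155/(-9/11 + ¼) + 153/157 = √155/(-25/44) + 153*(1/157) = √155*(-44/25) + 153/157 = -44*√155/25 + 153/157 = 153/157 - 44*√155/25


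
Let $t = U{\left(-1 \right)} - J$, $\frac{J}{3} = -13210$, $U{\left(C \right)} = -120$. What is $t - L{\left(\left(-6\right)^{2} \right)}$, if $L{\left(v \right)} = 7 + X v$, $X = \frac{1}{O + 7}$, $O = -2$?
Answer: $\frac{197479}{5} \approx 39496.0$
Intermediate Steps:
$J = -39630$ ($J = 3 \left(-13210\right) = -39630$)
$X = \frac{1}{5}$ ($X = \frac{1}{-2 + 7} = \frac{1}{5} \approx 0.2$)
$t = 39510$ ($t = -120 - -39630 = -120 + 39630 = 39510$)
$L{\left(v \right)} = 7 + \frac{v}{5}$
$t - L{\left(\left(-6\right)^{2} \right)} = 39510 - \left(7 + \frac{\left(-6\right)^{2}}{5}\right) = 39510 - \left(7 + \frac{1}{5} \cdot 36\right) = 39510 - \left(7 + \frac{36}{5}\right) = 39510 - \frac{71}{5} = \frac{197479}{5}$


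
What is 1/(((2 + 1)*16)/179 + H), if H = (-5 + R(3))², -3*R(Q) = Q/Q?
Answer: 1611/46256 ≈ 0.034828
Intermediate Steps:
R(Q) = -⅓ (R(Q) = -Q/(3*Q) = -⅓*1 = -⅓)
H = 256/9 (H = (-5 - ⅓)² = (-16/3)² = 256/9 ≈ 28.444)
1/(((2 + 1)*16)/179 + H) = 1/(((2 + 1)*16)/179 + 256/9) = 1/((3*16)*(1/179) + 256/9) = 1/(48*(1/179) + 256/9) = 1/(48/179 + 256/9) = 1/(46256/1611) = 1611/46256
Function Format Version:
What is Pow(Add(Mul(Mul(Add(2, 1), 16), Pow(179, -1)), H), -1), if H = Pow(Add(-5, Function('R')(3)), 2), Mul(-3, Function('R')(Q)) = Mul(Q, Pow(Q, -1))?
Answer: Rational(1611, 46256) ≈ 0.034828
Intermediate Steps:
Function('R')(Q) = Rational(-1, 3) (Function('R')(Q) = Mul(Rational(-1, 3), Mul(Q, Pow(Q, -1))) = Mul(Rational(-1, 3), 1) = Rational(-1, 3))
H = Rational(256, 9) (H = Pow(Add(-5, Rational(-1, 3)), 2) = Pow(Rational(-16, 3), 2) = Rational(256, 9) ≈ 28.444)
Pow(Add(Mul(Mul(Add(2, 1), 16), Pow(179, -1)), H), -1) = Pow(Add(Mul(Mul(Add(2, 1), 16), Pow(179, -1)), Rational(256, 9)), -1) = Pow(Add(Mul(Mul(3, 16), Rational(1, 179)), Rational(256, 9)), -1) = Pow(Add(Mul(48, Rational(1, 179)), Rational(256, 9)), -1) = Pow(Add(Rational(48, 179), Rational(256, 9)), -1) = Pow(Rational(46256, 1611), -1) = Rational(1611, 46256)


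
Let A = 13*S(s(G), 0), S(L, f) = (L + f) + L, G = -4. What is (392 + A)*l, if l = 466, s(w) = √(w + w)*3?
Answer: 182672 + 72696*I*√2 ≈ 1.8267e+5 + 1.0281e+5*I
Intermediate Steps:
s(w) = 3*√2*√w (s(w) = √(2*w)*3 = (√2*√w)*3 = 3*√2*√w)
S(L, f) = f + 2*L
A = 156*I*√2 (A = 13*(0 + 2*(3*√2*√(-4))) = 13*(0 + 2*(3*√2*(2*I))) = 13*(0 + 2*(6*I*√2)) = 13*(0 + 12*I*√2) = 13*(12*I*√2) = 156*I*√2 ≈ 220.62*I)
(392 + A)*l = (392 + 156*I*√2)*466 = 182672 + 72696*I*√2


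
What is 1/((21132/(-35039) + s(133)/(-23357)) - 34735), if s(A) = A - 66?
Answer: -818405923/28427825663142 ≈ -2.8789e-5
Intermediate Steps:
s(A) = -66 + A
1/((21132/(-35039) + s(133)/(-23357)) - 34735) = 1/((21132/(-35039) + (-66 + 133)/(-23357)) - 34735) = 1/((21132*(-1/35039) + 67*(-1/23357)) - 34735) = 1/((-21132/35039 - 67/23357) - 34735) = 1/(-495927737/818405923 - 34735) = 1/(-28427825663142/818405923) = -818405923/28427825663142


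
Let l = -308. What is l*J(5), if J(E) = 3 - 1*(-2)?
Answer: -1540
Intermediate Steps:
J(E) = 5 (J(E) = 3 + 2 = 5)
l*J(5) = -308*5 = -1540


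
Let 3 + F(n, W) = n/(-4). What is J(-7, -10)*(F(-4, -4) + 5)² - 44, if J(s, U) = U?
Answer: -134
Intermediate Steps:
F(n, W) = -3 - n/4 (F(n, W) = -3 + n/(-4) = -3 + n*(-¼) = -3 - n/4)
J(-7, -10)*(F(-4, -4) + 5)² - 44 = -10*((-3 - ¼*(-4)) + 5)² - 44 = -10*((-3 + 1) + 5)² - 44 = -10*(-2 + 5)² - 44 = -10*3² - 44 = -10*9 - 44 = -90 - 44 = -134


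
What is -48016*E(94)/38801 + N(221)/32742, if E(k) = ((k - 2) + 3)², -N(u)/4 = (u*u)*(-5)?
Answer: -416195904470/37365363 ≈ -11139.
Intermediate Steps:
N(u) = 20*u² (N(u) = -4*u*u*(-5) = -4*u²*(-5) = -(-20)*u² = 20*u²)
E(k) = (1 + k)² (E(k) = ((-2 + k) + 3)² = (1 + k)²)
-48016*E(94)/38801 + N(221)/32742 = -48016*(1 + 94)²/38801 + (20*221²)/32742 = -48016/(38801/(95²)) + (20*48841)*(1/32742) = -48016/(38801/9025) + 976820*(1/32742) = -48016/(38801*(1/9025)) + 28730/963 = -48016/38801/9025 + 28730/963 = -48016*9025/38801 + 28730/963 = -433344400/38801 + 28730/963 = -416195904470/37365363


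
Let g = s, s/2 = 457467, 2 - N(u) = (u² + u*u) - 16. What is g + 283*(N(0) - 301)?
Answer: 834845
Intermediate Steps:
N(u) = 18 - 2*u² (N(u) = 2 - ((u² + u*u) - 16) = 2 - ((u² + u²) - 16) = 2 - (2*u² - 16) = 2 - (-16 + 2*u²) = 2 + (16 - 2*u²) = 18 - 2*u²)
s = 914934 (s = 2*457467 = 914934)
g = 914934
g + 283*(N(0) - 301) = 914934 + 283*((18 - 2*0²) - 301) = 914934 + 283*((18 - 2*0) - 301) = 914934 + 283*((18 + 0) - 301) = 914934 + 283*(18 - 301) = 914934 + 283*(-283) = 914934 - 80089 = 834845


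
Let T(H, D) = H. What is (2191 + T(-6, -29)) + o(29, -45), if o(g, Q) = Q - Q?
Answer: 2185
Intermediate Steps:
o(g, Q) = 0
(2191 + T(-6, -29)) + o(29, -45) = (2191 - 6) + 0 = 2185 + 0 = 2185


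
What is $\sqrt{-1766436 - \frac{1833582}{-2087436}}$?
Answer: $\frac{i \sqrt{213806807324334614}}{347906} \approx 1329.1 i$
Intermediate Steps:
$\sqrt{-1766436 - \frac{1833582}{-2087436}} = \sqrt{-1766436 - - \frac{305597}{347906}} = \sqrt{-1766436 + \frac{305597}{347906}} = \sqrt{- \frac{614553377419}{347906}} = \frac{i \sqrt{213806807324334614}}{347906}$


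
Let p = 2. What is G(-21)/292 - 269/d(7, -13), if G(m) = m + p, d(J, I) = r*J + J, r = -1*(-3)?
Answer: -9885/1022 ≈ -9.6722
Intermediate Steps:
r = 3
d(J, I) = 4*J (d(J, I) = 3*J + J = 4*J)
G(m) = 2 + m (G(m) = m + 2 = 2 + m)
G(-21)/292 - 269/d(7, -13) = (2 - 21)/292 - 269/(4*7) = -19*1/292 - 269/28 = -19/292 - 269*1/28 = -19/292 - 269/28 = -9885/1022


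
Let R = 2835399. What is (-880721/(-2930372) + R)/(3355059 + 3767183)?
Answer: 8308774719149/20870818534024 ≈ 0.39810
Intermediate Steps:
(-880721/(-2930372) + R)/(3355059 + 3767183) = (-880721/(-2930372) + 2835399)/(3355059 + 3767183) = (-880721*(-1/2930372) + 2835399)/7122242 = (880721/2930372 + 2835399)*(1/7122242) = (8308774719149/2930372)*(1/7122242) = 8308774719149/20870818534024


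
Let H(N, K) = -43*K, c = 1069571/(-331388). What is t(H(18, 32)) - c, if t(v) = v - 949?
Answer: -769407529/331388 ≈ -2321.8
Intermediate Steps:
c = -1069571/331388 (c = 1069571*(-1/331388) = -1069571/331388 ≈ -3.2276)
t(v) = -949 + v
t(H(18, 32)) - c = (-949 - 43*32) - 1*(-1069571/331388) = (-949 - 1376) + 1069571/331388 = -2325 + 1069571/331388 = -769407529/331388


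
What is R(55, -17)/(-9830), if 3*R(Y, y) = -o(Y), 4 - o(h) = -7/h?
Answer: 227/1621950 ≈ 0.00013995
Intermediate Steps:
o(h) = 4 + 7/h (o(h) = 4 - (-7)/h = 4 + 7/h)
R(Y, y) = -4/3 - 7/(3*Y) (R(Y, y) = (-(4 + 7/Y))/3 = (-4 - 7/Y)/3 = -4/3 - 7/(3*Y))
R(55, -17)/(-9830) = ((⅓)*(-7 - 4*55)/55)/(-9830) = ((⅓)*(1/55)*(-7 - 220))*(-1/9830) = ((⅓)*(1/55)*(-227))*(-1/9830) = -227/165*(-1/9830) = 227/1621950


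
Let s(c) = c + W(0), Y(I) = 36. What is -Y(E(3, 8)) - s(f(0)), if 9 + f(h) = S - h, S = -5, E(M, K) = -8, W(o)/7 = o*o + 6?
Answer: -64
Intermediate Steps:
W(o) = 42 + 7*o² (W(o) = 7*(o*o + 6) = 7*(o² + 6) = 7*(6 + o²) = 42 + 7*o²)
f(h) = -14 - h (f(h) = -9 + (-5 - h) = -14 - h)
s(c) = 42 + c (s(c) = c + (42 + 7*0²) = c + (42 + 7*0) = c + (42 + 0) = c + 42 = 42 + c)
-Y(E(3, 8)) - s(f(0)) = -1*36 - (42 + (-14 - 1*0)) = -36 - (42 + (-14 + 0)) = -36 - (42 - 14) = -36 - 1*28 = -36 - 28 = -64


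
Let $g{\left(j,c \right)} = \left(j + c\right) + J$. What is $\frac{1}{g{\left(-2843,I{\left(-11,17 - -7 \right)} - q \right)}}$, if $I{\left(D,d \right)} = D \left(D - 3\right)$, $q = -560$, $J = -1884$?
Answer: $- \frac{1}{4013} \approx -0.00024919$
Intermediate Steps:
$I{\left(D,d \right)} = D \left(-3 + D\right)$
$g{\left(j,c \right)} = -1884 + c + j$ ($g{\left(j,c \right)} = \left(j + c\right) - 1884 = \left(c + j\right) - 1884 = -1884 + c + j$)
$\frac{1}{g{\left(-2843,I{\left(-11,17 - -7 \right)} - q \right)}} = \frac{1}{-1884 - \left(-560 + 11 \left(-3 - 11\right)\right) - 2843} = \frac{1}{-1884 + \left(\left(-11\right) \left(-14\right) + 560\right) - 2843} = \frac{1}{-1884 + \left(154 + 560\right) - 2843} = \frac{1}{-1884 + 714 - 2843} = \frac{1}{-4013} = - \frac{1}{4013}$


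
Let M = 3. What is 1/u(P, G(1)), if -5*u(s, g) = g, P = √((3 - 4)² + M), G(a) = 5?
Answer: -1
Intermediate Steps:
P = 2 (P = √((3 - 4)² + 3) = √((-1)² + 3) = √(1 + 3) = √4 = 2)
u(s, g) = -g/5
1/u(P, G(1)) = 1/(-⅕*5) = 1/(-1) = -1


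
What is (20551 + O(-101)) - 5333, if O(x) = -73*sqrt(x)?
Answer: 15218 - 73*I*sqrt(101) ≈ 15218.0 - 733.64*I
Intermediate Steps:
(20551 + O(-101)) - 5333 = (20551 - 73*I*sqrt(101)) - 5333 = 15218 - 73*I*sqrt(101)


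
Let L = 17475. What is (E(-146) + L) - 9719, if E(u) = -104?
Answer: 7652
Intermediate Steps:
(E(-146) + L) - 9719 = (-104 + 17475) - 9719 = 17371 - 9719 = 7652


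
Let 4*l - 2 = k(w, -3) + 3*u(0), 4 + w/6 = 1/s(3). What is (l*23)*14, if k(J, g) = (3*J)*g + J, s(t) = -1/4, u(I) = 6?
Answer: 32522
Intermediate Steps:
s(t) = -1/4 (s(t) = -1*1/4 = -1/4)
w = -48 (w = -24 + 6/(-1/4) = -24 + 6*(-4) = -24 - 24 = -48)
k(J, g) = J + 3*J*g (k(J, g) = 3*J*g + J = J + 3*J*g)
l = 101 (l = 1/2 + (-48*(1 + 3*(-3)) + 3*6)/4 = 1/2 + (-48*(1 - 9) + 18)/4 = 1/2 + (-48*(-8) + 18)/4 = 1/2 + (384 + 18)/4 = 1/2 + (1/4)*402 = 1/2 + 201/2 = 101)
(l*23)*14 = (101*23)*14 = 2323*14 = 32522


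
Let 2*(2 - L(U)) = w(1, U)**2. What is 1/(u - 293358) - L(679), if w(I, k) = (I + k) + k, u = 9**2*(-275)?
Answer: 582935328139/631266 ≈ 9.2344e+5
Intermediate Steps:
u = -22275 (u = 81*(-275) = -22275)
w(I, k) = I + 2*k
L(U) = 2 - (1 + 2*U)**2/2
1/(u - 293358) - L(679) = 1/(-22275 - 293358) - (2 - (1 + 2*679)**2/2) = 1/(-315633) - (2 - (1 + 1358)**2/2) = -1/315633 - (2 - 1/2*1359**2) = -1/315633 - (2 - 1/2*1846881) = -1/315633 - (2 - 1846881/2) = -1/315633 - 1*(-1846877/2) = -1/315633 + 1846877/2 = 582935328139/631266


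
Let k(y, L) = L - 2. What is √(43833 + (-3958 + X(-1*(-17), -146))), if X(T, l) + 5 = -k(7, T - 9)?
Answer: 2*√9966 ≈ 199.66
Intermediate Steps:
k(y, L) = -2 + L
X(T, l) = 6 - T (X(T, l) = -5 - (-2 + (T - 9)) = -5 - (-2 + (-9 + T)) = -5 - (-11 + T) = -5 + (11 - T) = 6 - T)
√(43833 + (-3958 + X(-1*(-17), -146))) = √(43833 + (-3958 + (6 - (-1)*(-17)))) = √(43833 + (-3958 + (6 - 1*17))) = √(43833 + (-3958 + (6 - 17))) = √(43833 + (-3958 - 11)) = √(43833 - 3969) = √39864 = 2*√9966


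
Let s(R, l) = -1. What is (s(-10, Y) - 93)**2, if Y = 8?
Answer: 8836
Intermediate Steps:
(s(-10, Y) - 93)**2 = (-1 - 93)**2 = (-94)**2 = 8836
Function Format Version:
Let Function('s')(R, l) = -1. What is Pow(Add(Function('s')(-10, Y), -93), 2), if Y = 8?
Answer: 8836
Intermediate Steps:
Pow(Add(Function('s')(-10, Y), -93), 2) = Pow(Add(-1, -93), 2) = Pow(-94, 2) = 8836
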